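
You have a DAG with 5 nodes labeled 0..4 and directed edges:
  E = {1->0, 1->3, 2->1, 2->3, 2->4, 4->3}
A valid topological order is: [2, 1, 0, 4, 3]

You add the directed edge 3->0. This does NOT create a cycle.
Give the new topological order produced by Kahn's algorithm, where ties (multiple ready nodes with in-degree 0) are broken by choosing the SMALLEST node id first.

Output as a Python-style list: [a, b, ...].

Old toposort: [2, 1, 0, 4, 3]
Added edge: 3->0
Position of 3 (4) > position of 0 (2). Must reorder: 3 must now come before 0.
Run Kahn's algorithm (break ties by smallest node id):
  initial in-degrees: [2, 1, 0, 3, 1]
  ready (indeg=0): [2]
  pop 2: indeg[1]->0; indeg[3]->2; indeg[4]->0 | ready=[1, 4] | order so far=[2]
  pop 1: indeg[0]->1; indeg[3]->1 | ready=[4] | order so far=[2, 1]
  pop 4: indeg[3]->0 | ready=[3] | order so far=[2, 1, 4]
  pop 3: indeg[0]->0 | ready=[0] | order so far=[2, 1, 4, 3]
  pop 0: no out-edges | ready=[] | order so far=[2, 1, 4, 3, 0]
  Result: [2, 1, 4, 3, 0]

Answer: [2, 1, 4, 3, 0]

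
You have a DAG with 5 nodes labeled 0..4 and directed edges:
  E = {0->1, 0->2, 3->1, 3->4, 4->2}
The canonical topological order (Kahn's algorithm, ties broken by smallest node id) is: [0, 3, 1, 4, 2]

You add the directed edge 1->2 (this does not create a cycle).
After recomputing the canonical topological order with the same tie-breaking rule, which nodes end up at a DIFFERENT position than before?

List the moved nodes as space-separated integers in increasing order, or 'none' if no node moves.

Answer: none

Derivation:
Old toposort: [0, 3, 1, 4, 2]
Added edge 1->2
Recompute Kahn (smallest-id tiebreak):
  initial in-degrees: [0, 2, 3, 0, 1]
  ready (indeg=0): [0, 3]
  pop 0: indeg[1]->1; indeg[2]->2 | ready=[3] | order so far=[0]
  pop 3: indeg[1]->0; indeg[4]->0 | ready=[1, 4] | order so far=[0, 3]
  pop 1: indeg[2]->1 | ready=[4] | order so far=[0, 3, 1]
  pop 4: indeg[2]->0 | ready=[2] | order so far=[0, 3, 1, 4]
  pop 2: no out-edges | ready=[] | order so far=[0, 3, 1, 4, 2]
New canonical toposort: [0, 3, 1, 4, 2]
Compare positions:
  Node 0: index 0 -> 0 (same)
  Node 1: index 2 -> 2 (same)
  Node 2: index 4 -> 4 (same)
  Node 3: index 1 -> 1 (same)
  Node 4: index 3 -> 3 (same)
Nodes that changed position: none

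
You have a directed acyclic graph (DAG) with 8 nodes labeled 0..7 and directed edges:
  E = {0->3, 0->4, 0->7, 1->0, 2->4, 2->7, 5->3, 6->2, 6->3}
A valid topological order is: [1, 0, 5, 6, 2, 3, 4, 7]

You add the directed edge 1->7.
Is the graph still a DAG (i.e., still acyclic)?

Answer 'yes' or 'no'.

Given toposort: [1, 0, 5, 6, 2, 3, 4, 7]
Position of 1: index 0; position of 7: index 7
New edge 1->7: forward
Forward edge: respects the existing order. Still a DAG, same toposort still valid.
Still a DAG? yes

Answer: yes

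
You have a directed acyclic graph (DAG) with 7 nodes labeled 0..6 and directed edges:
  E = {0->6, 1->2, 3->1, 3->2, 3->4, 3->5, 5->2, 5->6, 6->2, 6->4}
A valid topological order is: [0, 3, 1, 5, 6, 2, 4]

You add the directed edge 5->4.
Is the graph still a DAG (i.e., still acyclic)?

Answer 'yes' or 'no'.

Answer: yes

Derivation:
Given toposort: [0, 3, 1, 5, 6, 2, 4]
Position of 5: index 3; position of 4: index 6
New edge 5->4: forward
Forward edge: respects the existing order. Still a DAG, same toposort still valid.
Still a DAG? yes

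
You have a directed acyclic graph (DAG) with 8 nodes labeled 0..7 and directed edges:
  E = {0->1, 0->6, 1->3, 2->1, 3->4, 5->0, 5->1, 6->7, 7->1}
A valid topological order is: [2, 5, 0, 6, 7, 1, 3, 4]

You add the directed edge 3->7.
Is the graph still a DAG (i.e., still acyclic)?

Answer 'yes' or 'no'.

Answer: no

Derivation:
Given toposort: [2, 5, 0, 6, 7, 1, 3, 4]
Position of 3: index 6; position of 7: index 4
New edge 3->7: backward (u after v in old order)
Backward edge: old toposort is now invalid. Check if this creates a cycle.
Does 7 already reach 3? Reachable from 7: [1, 3, 4, 7]. YES -> cycle!
Still a DAG? no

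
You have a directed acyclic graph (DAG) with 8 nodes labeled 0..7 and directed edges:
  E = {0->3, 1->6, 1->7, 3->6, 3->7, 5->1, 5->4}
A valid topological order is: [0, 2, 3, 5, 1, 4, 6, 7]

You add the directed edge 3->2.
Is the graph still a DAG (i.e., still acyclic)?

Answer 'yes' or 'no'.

Answer: yes

Derivation:
Given toposort: [0, 2, 3, 5, 1, 4, 6, 7]
Position of 3: index 2; position of 2: index 1
New edge 3->2: backward (u after v in old order)
Backward edge: old toposort is now invalid. Check if this creates a cycle.
Does 2 already reach 3? Reachable from 2: [2]. NO -> still a DAG (reorder needed).
Still a DAG? yes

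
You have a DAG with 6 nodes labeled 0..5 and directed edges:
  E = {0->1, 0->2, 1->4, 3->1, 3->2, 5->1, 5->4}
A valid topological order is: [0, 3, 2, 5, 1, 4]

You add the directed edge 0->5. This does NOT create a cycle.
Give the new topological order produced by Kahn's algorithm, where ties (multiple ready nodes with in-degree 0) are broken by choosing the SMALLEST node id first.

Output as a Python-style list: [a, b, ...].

Old toposort: [0, 3, 2, 5, 1, 4]
Added edge: 0->5
Position of 0 (0) < position of 5 (3). Old order still valid.
Run Kahn's algorithm (break ties by smallest node id):
  initial in-degrees: [0, 3, 2, 0, 2, 1]
  ready (indeg=0): [0, 3]
  pop 0: indeg[1]->2; indeg[2]->1; indeg[5]->0 | ready=[3, 5] | order so far=[0]
  pop 3: indeg[1]->1; indeg[2]->0 | ready=[2, 5] | order so far=[0, 3]
  pop 2: no out-edges | ready=[5] | order so far=[0, 3, 2]
  pop 5: indeg[1]->0; indeg[4]->1 | ready=[1] | order so far=[0, 3, 2, 5]
  pop 1: indeg[4]->0 | ready=[4] | order so far=[0, 3, 2, 5, 1]
  pop 4: no out-edges | ready=[] | order so far=[0, 3, 2, 5, 1, 4]
  Result: [0, 3, 2, 5, 1, 4]

Answer: [0, 3, 2, 5, 1, 4]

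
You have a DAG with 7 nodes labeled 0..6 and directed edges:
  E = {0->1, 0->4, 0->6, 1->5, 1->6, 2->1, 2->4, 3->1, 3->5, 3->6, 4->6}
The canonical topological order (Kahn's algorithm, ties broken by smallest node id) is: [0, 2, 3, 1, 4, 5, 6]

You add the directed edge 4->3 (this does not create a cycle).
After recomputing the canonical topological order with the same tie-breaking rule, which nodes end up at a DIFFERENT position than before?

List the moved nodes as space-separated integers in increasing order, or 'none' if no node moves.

Answer: 1 3 4

Derivation:
Old toposort: [0, 2, 3, 1, 4, 5, 6]
Added edge 4->3
Recompute Kahn (smallest-id tiebreak):
  initial in-degrees: [0, 3, 0, 1, 2, 2, 4]
  ready (indeg=0): [0, 2]
  pop 0: indeg[1]->2; indeg[4]->1; indeg[6]->3 | ready=[2] | order so far=[0]
  pop 2: indeg[1]->1; indeg[4]->0 | ready=[4] | order so far=[0, 2]
  pop 4: indeg[3]->0; indeg[6]->2 | ready=[3] | order so far=[0, 2, 4]
  pop 3: indeg[1]->0; indeg[5]->1; indeg[6]->1 | ready=[1] | order so far=[0, 2, 4, 3]
  pop 1: indeg[5]->0; indeg[6]->0 | ready=[5, 6] | order so far=[0, 2, 4, 3, 1]
  pop 5: no out-edges | ready=[6] | order so far=[0, 2, 4, 3, 1, 5]
  pop 6: no out-edges | ready=[] | order so far=[0, 2, 4, 3, 1, 5, 6]
New canonical toposort: [0, 2, 4, 3, 1, 5, 6]
Compare positions:
  Node 0: index 0 -> 0 (same)
  Node 1: index 3 -> 4 (moved)
  Node 2: index 1 -> 1 (same)
  Node 3: index 2 -> 3 (moved)
  Node 4: index 4 -> 2 (moved)
  Node 5: index 5 -> 5 (same)
  Node 6: index 6 -> 6 (same)
Nodes that changed position: 1 3 4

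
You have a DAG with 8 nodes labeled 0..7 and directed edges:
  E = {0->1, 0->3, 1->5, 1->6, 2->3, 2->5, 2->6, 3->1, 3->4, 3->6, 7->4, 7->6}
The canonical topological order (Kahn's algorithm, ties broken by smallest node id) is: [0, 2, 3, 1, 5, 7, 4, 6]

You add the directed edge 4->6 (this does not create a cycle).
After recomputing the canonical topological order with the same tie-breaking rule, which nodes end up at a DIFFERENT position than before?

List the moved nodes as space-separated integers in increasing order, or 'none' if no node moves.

Old toposort: [0, 2, 3, 1, 5, 7, 4, 6]
Added edge 4->6
Recompute Kahn (smallest-id tiebreak):
  initial in-degrees: [0, 2, 0, 2, 2, 2, 5, 0]
  ready (indeg=0): [0, 2, 7]
  pop 0: indeg[1]->1; indeg[3]->1 | ready=[2, 7] | order so far=[0]
  pop 2: indeg[3]->0; indeg[5]->1; indeg[6]->4 | ready=[3, 7] | order so far=[0, 2]
  pop 3: indeg[1]->0; indeg[4]->1; indeg[6]->3 | ready=[1, 7] | order so far=[0, 2, 3]
  pop 1: indeg[5]->0; indeg[6]->2 | ready=[5, 7] | order so far=[0, 2, 3, 1]
  pop 5: no out-edges | ready=[7] | order so far=[0, 2, 3, 1, 5]
  pop 7: indeg[4]->0; indeg[6]->1 | ready=[4] | order so far=[0, 2, 3, 1, 5, 7]
  pop 4: indeg[6]->0 | ready=[6] | order so far=[0, 2, 3, 1, 5, 7, 4]
  pop 6: no out-edges | ready=[] | order so far=[0, 2, 3, 1, 5, 7, 4, 6]
New canonical toposort: [0, 2, 3, 1, 5, 7, 4, 6]
Compare positions:
  Node 0: index 0 -> 0 (same)
  Node 1: index 3 -> 3 (same)
  Node 2: index 1 -> 1 (same)
  Node 3: index 2 -> 2 (same)
  Node 4: index 6 -> 6 (same)
  Node 5: index 4 -> 4 (same)
  Node 6: index 7 -> 7 (same)
  Node 7: index 5 -> 5 (same)
Nodes that changed position: none

Answer: none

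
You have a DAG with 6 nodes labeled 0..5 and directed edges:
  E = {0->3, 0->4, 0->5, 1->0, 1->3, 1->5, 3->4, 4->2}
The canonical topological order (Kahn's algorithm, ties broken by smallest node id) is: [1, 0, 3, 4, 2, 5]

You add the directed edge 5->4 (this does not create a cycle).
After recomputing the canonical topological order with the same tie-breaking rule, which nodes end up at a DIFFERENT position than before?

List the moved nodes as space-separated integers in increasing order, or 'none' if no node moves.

Old toposort: [1, 0, 3, 4, 2, 5]
Added edge 5->4
Recompute Kahn (smallest-id tiebreak):
  initial in-degrees: [1, 0, 1, 2, 3, 2]
  ready (indeg=0): [1]
  pop 1: indeg[0]->0; indeg[3]->1; indeg[5]->1 | ready=[0] | order so far=[1]
  pop 0: indeg[3]->0; indeg[4]->2; indeg[5]->0 | ready=[3, 5] | order so far=[1, 0]
  pop 3: indeg[4]->1 | ready=[5] | order so far=[1, 0, 3]
  pop 5: indeg[4]->0 | ready=[4] | order so far=[1, 0, 3, 5]
  pop 4: indeg[2]->0 | ready=[2] | order so far=[1, 0, 3, 5, 4]
  pop 2: no out-edges | ready=[] | order so far=[1, 0, 3, 5, 4, 2]
New canonical toposort: [1, 0, 3, 5, 4, 2]
Compare positions:
  Node 0: index 1 -> 1 (same)
  Node 1: index 0 -> 0 (same)
  Node 2: index 4 -> 5 (moved)
  Node 3: index 2 -> 2 (same)
  Node 4: index 3 -> 4 (moved)
  Node 5: index 5 -> 3 (moved)
Nodes that changed position: 2 4 5

Answer: 2 4 5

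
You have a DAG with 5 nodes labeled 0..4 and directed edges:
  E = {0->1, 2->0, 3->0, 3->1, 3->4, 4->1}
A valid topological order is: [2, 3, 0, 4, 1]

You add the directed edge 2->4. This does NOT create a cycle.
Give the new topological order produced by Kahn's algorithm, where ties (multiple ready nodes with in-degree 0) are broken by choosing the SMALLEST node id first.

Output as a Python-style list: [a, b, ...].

Answer: [2, 3, 0, 4, 1]

Derivation:
Old toposort: [2, 3, 0, 4, 1]
Added edge: 2->4
Position of 2 (0) < position of 4 (3). Old order still valid.
Run Kahn's algorithm (break ties by smallest node id):
  initial in-degrees: [2, 3, 0, 0, 2]
  ready (indeg=0): [2, 3]
  pop 2: indeg[0]->1; indeg[4]->1 | ready=[3] | order so far=[2]
  pop 3: indeg[0]->0; indeg[1]->2; indeg[4]->0 | ready=[0, 4] | order so far=[2, 3]
  pop 0: indeg[1]->1 | ready=[4] | order so far=[2, 3, 0]
  pop 4: indeg[1]->0 | ready=[1] | order so far=[2, 3, 0, 4]
  pop 1: no out-edges | ready=[] | order so far=[2, 3, 0, 4, 1]
  Result: [2, 3, 0, 4, 1]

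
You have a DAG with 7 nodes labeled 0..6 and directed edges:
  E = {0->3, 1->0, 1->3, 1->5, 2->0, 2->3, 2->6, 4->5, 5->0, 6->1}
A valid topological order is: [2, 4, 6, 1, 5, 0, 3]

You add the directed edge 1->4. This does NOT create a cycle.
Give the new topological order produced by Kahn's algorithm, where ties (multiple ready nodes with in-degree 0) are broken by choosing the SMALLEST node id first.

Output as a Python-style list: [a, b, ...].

Old toposort: [2, 4, 6, 1, 5, 0, 3]
Added edge: 1->4
Position of 1 (3) > position of 4 (1). Must reorder: 1 must now come before 4.
Run Kahn's algorithm (break ties by smallest node id):
  initial in-degrees: [3, 1, 0, 3, 1, 2, 1]
  ready (indeg=0): [2]
  pop 2: indeg[0]->2; indeg[3]->2; indeg[6]->0 | ready=[6] | order so far=[2]
  pop 6: indeg[1]->0 | ready=[1] | order so far=[2, 6]
  pop 1: indeg[0]->1; indeg[3]->1; indeg[4]->0; indeg[5]->1 | ready=[4] | order so far=[2, 6, 1]
  pop 4: indeg[5]->0 | ready=[5] | order so far=[2, 6, 1, 4]
  pop 5: indeg[0]->0 | ready=[0] | order so far=[2, 6, 1, 4, 5]
  pop 0: indeg[3]->0 | ready=[3] | order so far=[2, 6, 1, 4, 5, 0]
  pop 3: no out-edges | ready=[] | order so far=[2, 6, 1, 4, 5, 0, 3]
  Result: [2, 6, 1, 4, 5, 0, 3]

Answer: [2, 6, 1, 4, 5, 0, 3]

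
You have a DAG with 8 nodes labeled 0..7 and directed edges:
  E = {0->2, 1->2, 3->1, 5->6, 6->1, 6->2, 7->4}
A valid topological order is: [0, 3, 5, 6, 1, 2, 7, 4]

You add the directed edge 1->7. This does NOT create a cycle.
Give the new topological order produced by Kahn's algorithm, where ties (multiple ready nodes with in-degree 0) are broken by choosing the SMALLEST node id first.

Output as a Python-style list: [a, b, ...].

Old toposort: [0, 3, 5, 6, 1, 2, 7, 4]
Added edge: 1->7
Position of 1 (4) < position of 7 (6). Old order still valid.
Run Kahn's algorithm (break ties by smallest node id):
  initial in-degrees: [0, 2, 3, 0, 1, 0, 1, 1]
  ready (indeg=0): [0, 3, 5]
  pop 0: indeg[2]->2 | ready=[3, 5] | order so far=[0]
  pop 3: indeg[1]->1 | ready=[5] | order so far=[0, 3]
  pop 5: indeg[6]->0 | ready=[6] | order so far=[0, 3, 5]
  pop 6: indeg[1]->0; indeg[2]->1 | ready=[1] | order so far=[0, 3, 5, 6]
  pop 1: indeg[2]->0; indeg[7]->0 | ready=[2, 7] | order so far=[0, 3, 5, 6, 1]
  pop 2: no out-edges | ready=[7] | order so far=[0, 3, 5, 6, 1, 2]
  pop 7: indeg[4]->0 | ready=[4] | order so far=[0, 3, 5, 6, 1, 2, 7]
  pop 4: no out-edges | ready=[] | order so far=[0, 3, 5, 6, 1, 2, 7, 4]
  Result: [0, 3, 5, 6, 1, 2, 7, 4]

Answer: [0, 3, 5, 6, 1, 2, 7, 4]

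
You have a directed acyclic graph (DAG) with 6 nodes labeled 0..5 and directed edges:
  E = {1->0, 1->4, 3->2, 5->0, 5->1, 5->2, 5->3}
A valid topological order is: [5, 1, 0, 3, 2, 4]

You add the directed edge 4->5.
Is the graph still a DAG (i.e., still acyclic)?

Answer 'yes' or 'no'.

Answer: no

Derivation:
Given toposort: [5, 1, 0, 3, 2, 4]
Position of 4: index 5; position of 5: index 0
New edge 4->5: backward (u after v in old order)
Backward edge: old toposort is now invalid. Check if this creates a cycle.
Does 5 already reach 4? Reachable from 5: [0, 1, 2, 3, 4, 5]. YES -> cycle!
Still a DAG? no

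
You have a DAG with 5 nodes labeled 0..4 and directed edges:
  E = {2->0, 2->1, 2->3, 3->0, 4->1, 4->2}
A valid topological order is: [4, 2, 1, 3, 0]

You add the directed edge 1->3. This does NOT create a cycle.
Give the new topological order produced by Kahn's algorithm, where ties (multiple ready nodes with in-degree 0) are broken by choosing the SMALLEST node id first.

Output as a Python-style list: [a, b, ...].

Answer: [4, 2, 1, 3, 0]

Derivation:
Old toposort: [4, 2, 1, 3, 0]
Added edge: 1->3
Position of 1 (2) < position of 3 (3). Old order still valid.
Run Kahn's algorithm (break ties by smallest node id):
  initial in-degrees: [2, 2, 1, 2, 0]
  ready (indeg=0): [4]
  pop 4: indeg[1]->1; indeg[2]->0 | ready=[2] | order so far=[4]
  pop 2: indeg[0]->1; indeg[1]->0; indeg[3]->1 | ready=[1] | order so far=[4, 2]
  pop 1: indeg[3]->0 | ready=[3] | order so far=[4, 2, 1]
  pop 3: indeg[0]->0 | ready=[0] | order so far=[4, 2, 1, 3]
  pop 0: no out-edges | ready=[] | order so far=[4, 2, 1, 3, 0]
  Result: [4, 2, 1, 3, 0]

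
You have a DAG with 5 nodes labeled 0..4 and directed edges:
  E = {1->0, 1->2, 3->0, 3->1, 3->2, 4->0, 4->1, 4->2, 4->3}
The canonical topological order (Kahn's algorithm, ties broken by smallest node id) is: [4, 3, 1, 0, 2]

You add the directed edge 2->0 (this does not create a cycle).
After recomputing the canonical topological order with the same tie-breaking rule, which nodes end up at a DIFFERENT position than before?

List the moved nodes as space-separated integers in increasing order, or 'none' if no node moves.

Old toposort: [4, 3, 1, 0, 2]
Added edge 2->0
Recompute Kahn (smallest-id tiebreak):
  initial in-degrees: [4, 2, 3, 1, 0]
  ready (indeg=0): [4]
  pop 4: indeg[0]->3; indeg[1]->1; indeg[2]->2; indeg[3]->0 | ready=[3] | order so far=[4]
  pop 3: indeg[0]->2; indeg[1]->0; indeg[2]->1 | ready=[1] | order so far=[4, 3]
  pop 1: indeg[0]->1; indeg[2]->0 | ready=[2] | order so far=[4, 3, 1]
  pop 2: indeg[0]->0 | ready=[0] | order so far=[4, 3, 1, 2]
  pop 0: no out-edges | ready=[] | order so far=[4, 3, 1, 2, 0]
New canonical toposort: [4, 3, 1, 2, 0]
Compare positions:
  Node 0: index 3 -> 4 (moved)
  Node 1: index 2 -> 2 (same)
  Node 2: index 4 -> 3 (moved)
  Node 3: index 1 -> 1 (same)
  Node 4: index 0 -> 0 (same)
Nodes that changed position: 0 2

Answer: 0 2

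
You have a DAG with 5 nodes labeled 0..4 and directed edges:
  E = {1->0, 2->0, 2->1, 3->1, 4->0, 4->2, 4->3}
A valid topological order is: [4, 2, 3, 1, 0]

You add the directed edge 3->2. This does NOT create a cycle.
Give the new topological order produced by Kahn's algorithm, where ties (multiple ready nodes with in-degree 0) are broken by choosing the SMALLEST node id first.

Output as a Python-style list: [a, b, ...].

Old toposort: [4, 2, 3, 1, 0]
Added edge: 3->2
Position of 3 (2) > position of 2 (1). Must reorder: 3 must now come before 2.
Run Kahn's algorithm (break ties by smallest node id):
  initial in-degrees: [3, 2, 2, 1, 0]
  ready (indeg=0): [4]
  pop 4: indeg[0]->2; indeg[2]->1; indeg[3]->0 | ready=[3] | order so far=[4]
  pop 3: indeg[1]->1; indeg[2]->0 | ready=[2] | order so far=[4, 3]
  pop 2: indeg[0]->1; indeg[1]->0 | ready=[1] | order so far=[4, 3, 2]
  pop 1: indeg[0]->0 | ready=[0] | order so far=[4, 3, 2, 1]
  pop 0: no out-edges | ready=[] | order so far=[4, 3, 2, 1, 0]
  Result: [4, 3, 2, 1, 0]

Answer: [4, 3, 2, 1, 0]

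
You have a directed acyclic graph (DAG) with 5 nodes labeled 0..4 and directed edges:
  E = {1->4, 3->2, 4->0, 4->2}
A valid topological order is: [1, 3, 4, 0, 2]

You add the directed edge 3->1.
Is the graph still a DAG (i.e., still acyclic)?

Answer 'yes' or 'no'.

Answer: yes

Derivation:
Given toposort: [1, 3, 4, 0, 2]
Position of 3: index 1; position of 1: index 0
New edge 3->1: backward (u after v in old order)
Backward edge: old toposort is now invalid. Check if this creates a cycle.
Does 1 already reach 3? Reachable from 1: [0, 1, 2, 4]. NO -> still a DAG (reorder needed).
Still a DAG? yes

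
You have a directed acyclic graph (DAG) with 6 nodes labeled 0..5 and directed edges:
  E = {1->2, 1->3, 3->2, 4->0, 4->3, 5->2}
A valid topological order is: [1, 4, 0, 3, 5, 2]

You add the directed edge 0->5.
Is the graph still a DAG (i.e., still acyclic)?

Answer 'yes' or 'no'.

Answer: yes

Derivation:
Given toposort: [1, 4, 0, 3, 5, 2]
Position of 0: index 2; position of 5: index 4
New edge 0->5: forward
Forward edge: respects the existing order. Still a DAG, same toposort still valid.
Still a DAG? yes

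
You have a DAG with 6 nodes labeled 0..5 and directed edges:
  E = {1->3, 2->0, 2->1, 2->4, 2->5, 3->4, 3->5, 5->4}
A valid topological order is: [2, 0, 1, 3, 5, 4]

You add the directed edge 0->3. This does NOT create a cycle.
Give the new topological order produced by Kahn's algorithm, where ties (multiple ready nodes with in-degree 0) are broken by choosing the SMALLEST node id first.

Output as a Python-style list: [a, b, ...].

Answer: [2, 0, 1, 3, 5, 4]

Derivation:
Old toposort: [2, 0, 1, 3, 5, 4]
Added edge: 0->3
Position of 0 (1) < position of 3 (3). Old order still valid.
Run Kahn's algorithm (break ties by smallest node id):
  initial in-degrees: [1, 1, 0, 2, 3, 2]
  ready (indeg=0): [2]
  pop 2: indeg[0]->0; indeg[1]->0; indeg[4]->2; indeg[5]->1 | ready=[0, 1] | order so far=[2]
  pop 0: indeg[3]->1 | ready=[1] | order so far=[2, 0]
  pop 1: indeg[3]->0 | ready=[3] | order so far=[2, 0, 1]
  pop 3: indeg[4]->1; indeg[5]->0 | ready=[5] | order so far=[2, 0, 1, 3]
  pop 5: indeg[4]->0 | ready=[4] | order so far=[2, 0, 1, 3, 5]
  pop 4: no out-edges | ready=[] | order so far=[2, 0, 1, 3, 5, 4]
  Result: [2, 0, 1, 3, 5, 4]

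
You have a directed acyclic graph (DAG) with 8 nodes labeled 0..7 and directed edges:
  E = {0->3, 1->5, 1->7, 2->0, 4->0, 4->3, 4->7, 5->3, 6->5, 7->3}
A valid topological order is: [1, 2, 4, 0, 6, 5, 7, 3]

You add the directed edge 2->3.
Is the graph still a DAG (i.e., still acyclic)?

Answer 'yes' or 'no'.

Given toposort: [1, 2, 4, 0, 6, 5, 7, 3]
Position of 2: index 1; position of 3: index 7
New edge 2->3: forward
Forward edge: respects the existing order. Still a DAG, same toposort still valid.
Still a DAG? yes

Answer: yes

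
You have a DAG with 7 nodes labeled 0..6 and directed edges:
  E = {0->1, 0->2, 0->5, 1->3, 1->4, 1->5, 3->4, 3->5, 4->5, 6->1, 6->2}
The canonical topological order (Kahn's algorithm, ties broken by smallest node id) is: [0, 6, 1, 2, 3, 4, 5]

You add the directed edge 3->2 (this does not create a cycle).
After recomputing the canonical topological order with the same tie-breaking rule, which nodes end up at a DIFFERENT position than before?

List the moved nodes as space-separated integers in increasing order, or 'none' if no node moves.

Answer: 2 3

Derivation:
Old toposort: [0, 6, 1, 2, 3, 4, 5]
Added edge 3->2
Recompute Kahn (smallest-id tiebreak):
  initial in-degrees: [0, 2, 3, 1, 2, 4, 0]
  ready (indeg=0): [0, 6]
  pop 0: indeg[1]->1; indeg[2]->2; indeg[5]->3 | ready=[6] | order so far=[0]
  pop 6: indeg[1]->0; indeg[2]->1 | ready=[1] | order so far=[0, 6]
  pop 1: indeg[3]->0; indeg[4]->1; indeg[5]->2 | ready=[3] | order so far=[0, 6, 1]
  pop 3: indeg[2]->0; indeg[4]->0; indeg[5]->1 | ready=[2, 4] | order so far=[0, 6, 1, 3]
  pop 2: no out-edges | ready=[4] | order so far=[0, 6, 1, 3, 2]
  pop 4: indeg[5]->0 | ready=[5] | order so far=[0, 6, 1, 3, 2, 4]
  pop 5: no out-edges | ready=[] | order so far=[0, 6, 1, 3, 2, 4, 5]
New canonical toposort: [0, 6, 1, 3, 2, 4, 5]
Compare positions:
  Node 0: index 0 -> 0 (same)
  Node 1: index 2 -> 2 (same)
  Node 2: index 3 -> 4 (moved)
  Node 3: index 4 -> 3 (moved)
  Node 4: index 5 -> 5 (same)
  Node 5: index 6 -> 6 (same)
  Node 6: index 1 -> 1 (same)
Nodes that changed position: 2 3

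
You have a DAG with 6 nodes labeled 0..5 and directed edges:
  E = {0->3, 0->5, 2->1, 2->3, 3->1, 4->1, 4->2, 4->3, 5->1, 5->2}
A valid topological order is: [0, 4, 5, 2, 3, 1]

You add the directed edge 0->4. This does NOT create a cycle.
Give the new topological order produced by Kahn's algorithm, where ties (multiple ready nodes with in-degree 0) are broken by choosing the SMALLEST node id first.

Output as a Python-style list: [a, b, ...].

Old toposort: [0, 4, 5, 2, 3, 1]
Added edge: 0->4
Position of 0 (0) < position of 4 (1). Old order still valid.
Run Kahn's algorithm (break ties by smallest node id):
  initial in-degrees: [0, 4, 2, 3, 1, 1]
  ready (indeg=0): [0]
  pop 0: indeg[3]->2; indeg[4]->0; indeg[5]->0 | ready=[4, 5] | order so far=[0]
  pop 4: indeg[1]->3; indeg[2]->1; indeg[3]->1 | ready=[5] | order so far=[0, 4]
  pop 5: indeg[1]->2; indeg[2]->0 | ready=[2] | order so far=[0, 4, 5]
  pop 2: indeg[1]->1; indeg[3]->0 | ready=[3] | order so far=[0, 4, 5, 2]
  pop 3: indeg[1]->0 | ready=[1] | order so far=[0, 4, 5, 2, 3]
  pop 1: no out-edges | ready=[] | order so far=[0, 4, 5, 2, 3, 1]
  Result: [0, 4, 5, 2, 3, 1]

Answer: [0, 4, 5, 2, 3, 1]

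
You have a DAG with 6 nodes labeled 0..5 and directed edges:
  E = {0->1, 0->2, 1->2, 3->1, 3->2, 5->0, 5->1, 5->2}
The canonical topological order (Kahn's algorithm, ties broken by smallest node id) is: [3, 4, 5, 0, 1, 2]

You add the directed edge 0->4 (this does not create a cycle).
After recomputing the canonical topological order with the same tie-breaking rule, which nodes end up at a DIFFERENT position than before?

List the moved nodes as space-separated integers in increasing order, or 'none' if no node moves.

Old toposort: [3, 4, 5, 0, 1, 2]
Added edge 0->4
Recompute Kahn (smallest-id tiebreak):
  initial in-degrees: [1, 3, 4, 0, 1, 0]
  ready (indeg=0): [3, 5]
  pop 3: indeg[1]->2; indeg[2]->3 | ready=[5] | order so far=[3]
  pop 5: indeg[0]->0; indeg[1]->1; indeg[2]->2 | ready=[0] | order so far=[3, 5]
  pop 0: indeg[1]->0; indeg[2]->1; indeg[4]->0 | ready=[1, 4] | order so far=[3, 5, 0]
  pop 1: indeg[2]->0 | ready=[2, 4] | order so far=[3, 5, 0, 1]
  pop 2: no out-edges | ready=[4] | order so far=[3, 5, 0, 1, 2]
  pop 4: no out-edges | ready=[] | order so far=[3, 5, 0, 1, 2, 4]
New canonical toposort: [3, 5, 0, 1, 2, 4]
Compare positions:
  Node 0: index 3 -> 2 (moved)
  Node 1: index 4 -> 3 (moved)
  Node 2: index 5 -> 4 (moved)
  Node 3: index 0 -> 0 (same)
  Node 4: index 1 -> 5 (moved)
  Node 5: index 2 -> 1 (moved)
Nodes that changed position: 0 1 2 4 5

Answer: 0 1 2 4 5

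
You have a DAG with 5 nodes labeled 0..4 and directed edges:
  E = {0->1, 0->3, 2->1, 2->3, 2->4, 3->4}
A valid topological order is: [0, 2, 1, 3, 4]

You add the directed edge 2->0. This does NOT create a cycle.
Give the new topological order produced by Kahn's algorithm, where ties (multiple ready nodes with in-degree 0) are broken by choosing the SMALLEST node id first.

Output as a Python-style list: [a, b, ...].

Answer: [2, 0, 1, 3, 4]

Derivation:
Old toposort: [0, 2, 1, 3, 4]
Added edge: 2->0
Position of 2 (1) > position of 0 (0). Must reorder: 2 must now come before 0.
Run Kahn's algorithm (break ties by smallest node id):
  initial in-degrees: [1, 2, 0, 2, 2]
  ready (indeg=0): [2]
  pop 2: indeg[0]->0; indeg[1]->1; indeg[3]->1; indeg[4]->1 | ready=[0] | order so far=[2]
  pop 0: indeg[1]->0; indeg[3]->0 | ready=[1, 3] | order so far=[2, 0]
  pop 1: no out-edges | ready=[3] | order so far=[2, 0, 1]
  pop 3: indeg[4]->0 | ready=[4] | order so far=[2, 0, 1, 3]
  pop 4: no out-edges | ready=[] | order so far=[2, 0, 1, 3, 4]
  Result: [2, 0, 1, 3, 4]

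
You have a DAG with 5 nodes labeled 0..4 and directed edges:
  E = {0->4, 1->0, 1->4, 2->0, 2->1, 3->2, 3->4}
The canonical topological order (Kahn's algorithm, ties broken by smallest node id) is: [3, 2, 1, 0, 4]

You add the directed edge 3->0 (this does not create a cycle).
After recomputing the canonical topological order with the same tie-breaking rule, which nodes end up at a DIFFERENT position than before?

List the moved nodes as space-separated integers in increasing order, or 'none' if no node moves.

Old toposort: [3, 2, 1, 0, 4]
Added edge 3->0
Recompute Kahn (smallest-id tiebreak):
  initial in-degrees: [3, 1, 1, 0, 3]
  ready (indeg=0): [3]
  pop 3: indeg[0]->2; indeg[2]->0; indeg[4]->2 | ready=[2] | order so far=[3]
  pop 2: indeg[0]->1; indeg[1]->0 | ready=[1] | order so far=[3, 2]
  pop 1: indeg[0]->0; indeg[4]->1 | ready=[0] | order so far=[3, 2, 1]
  pop 0: indeg[4]->0 | ready=[4] | order so far=[3, 2, 1, 0]
  pop 4: no out-edges | ready=[] | order so far=[3, 2, 1, 0, 4]
New canonical toposort: [3, 2, 1, 0, 4]
Compare positions:
  Node 0: index 3 -> 3 (same)
  Node 1: index 2 -> 2 (same)
  Node 2: index 1 -> 1 (same)
  Node 3: index 0 -> 0 (same)
  Node 4: index 4 -> 4 (same)
Nodes that changed position: none

Answer: none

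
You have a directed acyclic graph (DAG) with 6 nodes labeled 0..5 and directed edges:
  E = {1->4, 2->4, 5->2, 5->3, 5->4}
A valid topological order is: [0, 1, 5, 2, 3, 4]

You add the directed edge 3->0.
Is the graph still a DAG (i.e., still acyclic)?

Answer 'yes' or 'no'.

Answer: yes

Derivation:
Given toposort: [0, 1, 5, 2, 3, 4]
Position of 3: index 4; position of 0: index 0
New edge 3->0: backward (u after v in old order)
Backward edge: old toposort is now invalid. Check if this creates a cycle.
Does 0 already reach 3? Reachable from 0: [0]. NO -> still a DAG (reorder needed).
Still a DAG? yes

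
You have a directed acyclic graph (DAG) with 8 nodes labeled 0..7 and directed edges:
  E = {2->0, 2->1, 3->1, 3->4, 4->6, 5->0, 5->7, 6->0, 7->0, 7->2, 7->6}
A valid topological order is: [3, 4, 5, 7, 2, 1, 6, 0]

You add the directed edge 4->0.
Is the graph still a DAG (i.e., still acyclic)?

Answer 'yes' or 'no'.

Given toposort: [3, 4, 5, 7, 2, 1, 6, 0]
Position of 4: index 1; position of 0: index 7
New edge 4->0: forward
Forward edge: respects the existing order. Still a DAG, same toposort still valid.
Still a DAG? yes

Answer: yes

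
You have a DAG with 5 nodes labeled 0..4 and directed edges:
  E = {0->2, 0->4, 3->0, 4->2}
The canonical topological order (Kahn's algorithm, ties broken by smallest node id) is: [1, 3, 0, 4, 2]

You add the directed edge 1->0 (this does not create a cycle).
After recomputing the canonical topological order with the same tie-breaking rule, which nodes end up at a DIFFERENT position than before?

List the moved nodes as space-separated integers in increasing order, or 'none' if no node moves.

Answer: none

Derivation:
Old toposort: [1, 3, 0, 4, 2]
Added edge 1->0
Recompute Kahn (smallest-id tiebreak):
  initial in-degrees: [2, 0, 2, 0, 1]
  ready (indeg=0): [1, 3]
  pop 1: indeg[0]->1 | ready=[3] | order so far=[1]
  pop 3: indeg[0]->0 | ready=[0] | order so far=[1, 3]
  pop 0: indeg[2]->1; indeg[4]->0 | ready=[4] | order so far=[1, 3, 0]
  pop 4: indeg[2]->0 | ready=[2] | order so far=[1, 3, 0, 4]
  pop 2: no out-edges | ready=[] | order so far=[1, 3, 0, 4, 2]
New canonical toposort: [1, 3, 0, 4, 2]
Compare positions:
  Node 0: index 2 -> 2 (same)
  Node 1: index 0 -> 0 (same)
  Node 2: index 4 -> 4 (same)
  Node 3: index 1 -> 1 (same)
  Node 4: index 3 -> 3 (same)
Nodes that changed position: none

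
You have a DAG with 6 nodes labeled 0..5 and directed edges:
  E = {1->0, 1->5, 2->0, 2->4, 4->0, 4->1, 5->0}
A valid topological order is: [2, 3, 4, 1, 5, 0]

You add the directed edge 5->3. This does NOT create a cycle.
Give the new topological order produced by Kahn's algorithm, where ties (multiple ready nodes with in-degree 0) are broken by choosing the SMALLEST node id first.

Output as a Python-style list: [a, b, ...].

Answer: [2, 4, 1, 5, 0, 3]

Derivation:
Old toposort: [2, 3, 4, 1, 5, 0]
Added edge: 5->3
Position of 5 (4) > position of 3 (1). Must reorder: 5 must now come before 3.
Run Kahn's algorithm (break ties by smallest node id):
  initial in-degrees: [4, 1, 0, 1, 1, 1]
  ready (indeg=0): [2]
  pop 2: indeg[0]->3; indeg[4]->0 | ready=[4] | order so far=[2]
  pop 4: indeg[0]->2; indeg[1]->0 | ready=[1] | order so far=[2, 4]
  pop 1: indeg[0]->1; indeg[5]->0 | ready=[5] | order so far=[2, 4, 1]
  pop 5: indeg[0]->0; indeg[3]->0 | ready=[0, 3] | order so far=[2, 4, 1, 5]
  pop 0: no out-edges | ready=[3] | order so far=[2, 4, 1, 5, 0]
  pop 3: no out-edges | ready=[] | order so far=[2, 4, 1, 5, 0, 3]
  Result: [2, 4, 1, 5, 0, 3]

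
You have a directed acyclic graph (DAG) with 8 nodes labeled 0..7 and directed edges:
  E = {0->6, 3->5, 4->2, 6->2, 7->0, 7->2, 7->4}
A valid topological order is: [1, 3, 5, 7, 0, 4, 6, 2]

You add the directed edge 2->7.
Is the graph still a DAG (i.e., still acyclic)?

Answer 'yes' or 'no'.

Given toposort: [1, 3, 5, 7, 0, 4, 6, 2]
Position of 2: index 7; position of 7: index 3
New edge 2->7: backward (u after v in old order)
Backward edge: old toposort is now invalid. Check if this creates a cycle.
Does 7 already reach 2? Reachable from 7: [0, 2, 4, 6, 7]. YES -> cycle!
Still a DAG? no

Answer: no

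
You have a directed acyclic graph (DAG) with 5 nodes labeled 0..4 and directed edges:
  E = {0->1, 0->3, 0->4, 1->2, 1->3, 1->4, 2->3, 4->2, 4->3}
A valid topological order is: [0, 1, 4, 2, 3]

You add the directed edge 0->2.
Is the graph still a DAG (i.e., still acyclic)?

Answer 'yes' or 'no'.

Given toposort: [0, 1, 4, 2, 3]
Position of 0: index 0; position of 2: index 3
New edge 0->2: forward
Forward edge: respects the existing order. Still a DAG, same toposort still valid.
Still a DAG? yes

Answer: yes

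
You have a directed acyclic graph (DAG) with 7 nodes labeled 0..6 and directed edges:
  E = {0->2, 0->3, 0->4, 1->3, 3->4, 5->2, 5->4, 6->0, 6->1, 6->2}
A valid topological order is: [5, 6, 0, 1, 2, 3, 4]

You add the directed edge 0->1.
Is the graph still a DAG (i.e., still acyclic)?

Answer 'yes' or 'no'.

Given toposort: [5, 6, 0, 1, 2, 3, 4]
Position of 0: index 2; position of 1: index 3
New edge 0->1: forward
Forward edge: respects the existing order. Still a DAG, same toposort still valid.
Still a DAG? yes

Answer: yes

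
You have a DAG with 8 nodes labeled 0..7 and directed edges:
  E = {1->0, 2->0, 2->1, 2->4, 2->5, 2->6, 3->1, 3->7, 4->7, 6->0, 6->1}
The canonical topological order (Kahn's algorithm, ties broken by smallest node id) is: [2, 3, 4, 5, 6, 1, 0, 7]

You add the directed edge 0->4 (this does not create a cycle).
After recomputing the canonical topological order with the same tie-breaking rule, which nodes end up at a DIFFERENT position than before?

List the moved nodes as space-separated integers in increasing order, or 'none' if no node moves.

Answer: 0 1 4 5 6

Derivation:
Old toposort: [2, 3, 4, 5, 6, 1, 0, 7]
Added edge 0->4
Recompute Kahn (smallest-id tiebreak):
  initial in-degrees: [3, 3, 0, 0, 2, 1, 1, 2]
  ready (indeg=0): [2, 3]
  pop 2: indeg[0]->2; indeg[1]->2; indeg[4]->1; indeg[5]->0; indeg[6]->0 | ready=[3, 5, 6] | order so far=[2]
  pop 3: indeg[1]->1; indeg[7]->1 | ready=[5, 6] | order so far=[2, 3]
  pop 5: no out-edges | ready=[6] | order so far=[2, 3, 5]
  pop 6: indeg[0]->1; indeg[1]->0 | ready=[1] | order so far=[2, 3, 5, 6]
  pop 1: indeg[0]->0 | ready=[0] | order so far=[2, 3, 5, 6, 1]
  pop 0: indeg[4]->0 | ready=[4] | order so far=[2, 3, 5, 6, 1, 0]
  pop 4: indeg[7]->0 | ready=[7] | order so far=[2, 3, 5, 6, 1, 0, 4]
  pop 7: no out-edges | ready=[] | order so far=[2, 3, 5, 6, 1, 0, 4, 7]
New canonical toposort: [2, 3, 5, 6, 1, 0, 4, 7]
Compare positions:
  Node 0: index 6 -> 5 (moved)
  Node 1: index 5 -> 4 (moved)
  Node 2: index 0 -> 0 (same)
  Node 3: index 1 -> 1 (same)
  Node 4: index 2 -> 6 (moved)
  Node 5: index 3 -> 2 (moved)
  Node 6: index 4 -> 3 (moved)
  Node 7: index 7 -> 7 (same)
Nodes that changed position: 0 1 4 5 6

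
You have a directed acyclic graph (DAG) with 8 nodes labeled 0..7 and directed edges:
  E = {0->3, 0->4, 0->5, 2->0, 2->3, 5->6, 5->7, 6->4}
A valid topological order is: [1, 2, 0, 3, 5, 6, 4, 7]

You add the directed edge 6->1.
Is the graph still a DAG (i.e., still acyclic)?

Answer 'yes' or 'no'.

Answer: yes

Derivation:
Given toposort: [1, 2, 0, 3, 5, 6, 4, 7]
Position of 6: index 5; position of 1: index 0
New edge 6->1: backward (u after v in old order)
Backward edge: old toposort is now invalid. Check if this creates a cycle.
Does 1 already reach 6? Reachable from 1: [1]. NO -> still a DAG (reorder needed).
Still a DAG? yes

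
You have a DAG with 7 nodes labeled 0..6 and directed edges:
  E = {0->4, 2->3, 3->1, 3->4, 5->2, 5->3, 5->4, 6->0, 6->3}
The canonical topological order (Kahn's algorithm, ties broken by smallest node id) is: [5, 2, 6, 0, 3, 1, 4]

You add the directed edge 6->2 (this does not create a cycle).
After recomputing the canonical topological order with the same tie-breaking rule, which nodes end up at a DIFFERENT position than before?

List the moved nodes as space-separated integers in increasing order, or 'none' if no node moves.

Answer: 0 2 6

Derivation:
Old toposort: [5, 2, 6, 0, 3, 1, 4]
Added edge 6->2
Recompute Kahn (smallest-id tiebreak):
  initial in-degrees: [1, 1, 2, 3, 3, 0, 0]
  ready (indeg=0): [5, 6]
  pop 5: indeg[2]->1; indeg[3]->2; indeg[4]->2 | ready=[6] | order so far=[5]
  pop 6: indeg[0]->0; indeg[2]->0; indeg[3]->1 | ready=[0, 2] | order so far=[5, 6]
  pop 0: indeg[4]->1 | ready=[2] | order so far=[5, 6, 0]
  pop 2: indeg[3]->0 | ready=[3] | order so far=[5, 6, 0, 2]
  pop 3: indeg[1]->0; indeg[4]->0 | ready=[1, 4] | order so far=[5, 6, 0, 2, 3]
  pop 1: no out-edges | ready=[4] | order so far=[5, 6, 0, 2, 3, 1]
  pop 4: no out-edges | ready=[] | order so far=[5, 6, 0, 2, 3, 1, 4]
New canonical toposort: [5, 6, 0, 2, 3, 1, 4]
Compare positions:
  Node 0: index 3 -> 2 (moved)
  Node 1: index 5 -> 5 (same)
  Node 2: index 1 -> 3 (moved)
  Node 3: index 4 -> 4 (same)
  Node 4: index 6 -> 6 (same)
  Node 5: index 0 -> 0 (same)
  Node 6: index 2 -> 1 (moved)
Nodes that changed position: 0 2 6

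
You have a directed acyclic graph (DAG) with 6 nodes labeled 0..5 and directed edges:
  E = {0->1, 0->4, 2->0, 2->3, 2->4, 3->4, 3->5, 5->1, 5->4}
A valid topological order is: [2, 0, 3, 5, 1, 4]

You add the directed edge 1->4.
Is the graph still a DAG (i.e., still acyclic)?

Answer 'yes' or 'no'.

Answer: yes

Derivation:
Given toposort: [2, 0, 3, 5, 1, 4]
Position of 1: index 4; position of 4: index 5
New edge 1->4: forward
Forward edge: respects the existing order. Still a DAG, same toposort still valid.
Still a DAG? yes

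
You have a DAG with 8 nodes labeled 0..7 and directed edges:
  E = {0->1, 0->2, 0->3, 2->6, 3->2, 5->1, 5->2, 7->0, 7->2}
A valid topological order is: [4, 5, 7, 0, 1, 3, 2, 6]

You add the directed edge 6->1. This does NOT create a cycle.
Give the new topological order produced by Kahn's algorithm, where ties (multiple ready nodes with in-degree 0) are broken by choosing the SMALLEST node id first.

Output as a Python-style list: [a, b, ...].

Old toposort: [4, 5, 7, 0, 1, 3, 2, 6]
Added edge: 6->1
Position of 6 (7) > position of 1 (4). Must reorder: 6 must now come before 1.
Run Kahn's algorithm (break ties by smallest node id):
  initial in-degrees: [1, 3, 4, 1, 0, 0, 1, 0]
  ready (indeg=0): [4, 5, 7]
  pop 4: no out-edges | ready=[5, 7] | order so far=[4]
  pop 5: indeg[1]->2; indeg[2]->3 | ready=[7] | order so far=[4, 5]
  pop 7: indeg[0]->0; indeg[2]->2 | ready=[0] | order so far=[4, 5, 7]
  pop 0: indeg[1]->1; indeg[2]->1; indeg[3]->0 | ready=[3] | order so far=[4, 5, 7, 0]
  pop 3: indeg[2]->0 | ready=[2] | order so far=[4, 5, 7, 0, 3]
  pop 2: indeg[6]->0 | ready=[6] | order so far=[4, 5, 7, 0, 3, 2]
  pop 6: indeg[1]->0 | ready=[1] | order so far=[4, 5, 7, 0, 3, 2, 6]
  pop 1: no out-edges | ready=[] | order so far=[4, 5, 7, 0, 3, 2, 6, 1]
  Result: [4, 5, 7, 0, 3, 2, 6, 1]

Answer: [4, 5, 7, 0, 3, 2, 6, 1]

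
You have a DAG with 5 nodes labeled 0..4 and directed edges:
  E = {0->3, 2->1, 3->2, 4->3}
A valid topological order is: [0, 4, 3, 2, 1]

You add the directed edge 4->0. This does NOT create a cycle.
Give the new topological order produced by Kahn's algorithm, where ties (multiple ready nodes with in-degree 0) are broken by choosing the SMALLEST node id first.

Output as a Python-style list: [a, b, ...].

Answer: [4, 0, 3, 2, 1]

Derivation:
Old toposort: [0, 4, 3, 2, 1]
Added edge: 4->0
Position of 4 (1) > position of 0 (0). Must reorder: 4 must now come before 0.
Run Kahn's algorithm (break ties by smallest node id):
  initial in-degrees: [1, 1, 1, 2, 0]
  ready (indeg=0): [4]
  pop 4: indeg[0]->0; indeg[3]->1 | ready=[0] | order so far=[4]
  pop 0: indeg[3]->0 | ready=[3] | order so far=[4, 0]
  pop 3: indeg[2]->0 | ready=[2] | order so far=[4, 0, 3]
  pop 2: indeg[1]->0 | ready=[1] | order so far=[4, 0, 3, 2]
  pop 1: no out-edges | ready=[] | order so far=[4, 0, 3, 2, 1]
  Result: [4, 0, 3, 2, 1]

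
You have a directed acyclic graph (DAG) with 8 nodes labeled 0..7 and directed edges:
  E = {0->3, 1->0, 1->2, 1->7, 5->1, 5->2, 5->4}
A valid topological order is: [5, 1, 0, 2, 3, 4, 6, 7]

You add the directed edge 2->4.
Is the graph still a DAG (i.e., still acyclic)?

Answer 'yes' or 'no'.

Given toposort: [5, 1, 0, 2, 3, 4, 6, 7]
Position of 2: index 3; position of 4: index 5
New edge 2->4: forward
Forward edge: respects the existing order. Still a DAG, same toposort still valid.
Still a DAG? yes

Answer: yes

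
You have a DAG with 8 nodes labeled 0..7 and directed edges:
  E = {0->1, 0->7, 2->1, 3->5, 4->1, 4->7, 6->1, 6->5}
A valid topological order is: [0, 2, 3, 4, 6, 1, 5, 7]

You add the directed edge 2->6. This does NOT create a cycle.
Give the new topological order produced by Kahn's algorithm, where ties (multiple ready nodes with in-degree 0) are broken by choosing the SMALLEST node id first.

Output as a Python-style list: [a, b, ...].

Answer: [0, 2, 3, 4, 6, 1, 5, 7]

Derivation:
Old toposort: [0, 2, 3, 4, 6, 1, 5, 7]
Added edge: 2->6
Position of 2 (1) < position of 6 (4). Old order still valid.
Run Kahn's algorithm (break ties by smallest node id):
  initial in-degrees: [0, 4, 0, 0, 0, 2, 1, 2]
  ready (indeg=0): [0, 2, 3, 4]
  pop 0: indeg[1]->3; indeg[7]->1 | ready=[2, 3, 4] | order so far=[0]
  pop 2: indeg[1]->2; indeg[6]->0 | ready=[3, 4, 6] | order so far=[0, 2]
  pop 3: indeg[5]->1 | ready=[4, 6] | order so far=[0, 2, 3]
  pop 4: indeg[1]->1; indeg[7]->0 | ready=[6, 7] | order so far=[0, 2, 3, 4]
  pop 6: indeg[1]->0; indeg[5]->0 | ready=[1, 5, 7] | order so far=[0, 2, 3, 4, 6]
  pop 1: no out-edges | ready=[5, 7] | order so far=[0, 2, 3, 4, 6, 1]
  pop 5: no out-edges | ready=[7] | order so far=[0, 2, 3, 4, 6, 1, 5]
  pop 7: no out-edges | ready=[] | order so far=[0, 2, 3, 4, 6, 1, 5, 7]
  Result: [0, 2, 3, 4, 6, 1, 5, 7]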